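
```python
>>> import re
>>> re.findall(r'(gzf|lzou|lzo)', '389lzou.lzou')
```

Alternation tries branches left to right and keeps the first one that lets the overall match succeed at that position.
Matches: at [3:7] match 'lzou', group 1 = 'lzou'; at [8:12] match 'lzou', group 1 = 'lzou'.
With a single group, `findall` returns only what that group captured — 2 items.

['lzou', 'lzou']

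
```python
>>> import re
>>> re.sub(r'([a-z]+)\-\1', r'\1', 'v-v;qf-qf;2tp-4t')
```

'v;qf;2tp-4t'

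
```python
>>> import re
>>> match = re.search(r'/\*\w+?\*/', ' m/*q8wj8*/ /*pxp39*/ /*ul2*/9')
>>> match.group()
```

The match spans [2:11] → '/*q8wj8*/'.

'/*q8wj8*/'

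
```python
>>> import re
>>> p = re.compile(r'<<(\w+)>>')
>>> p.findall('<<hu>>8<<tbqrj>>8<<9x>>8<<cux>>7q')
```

['hu', 'tbqrj', '9x', 'cux']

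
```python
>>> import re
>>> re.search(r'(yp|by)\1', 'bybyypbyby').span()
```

(0, 4)

After group 1 captures some text, `\1` only succeeds where that same text appears again.
The match spans [0:4] → 'byby'.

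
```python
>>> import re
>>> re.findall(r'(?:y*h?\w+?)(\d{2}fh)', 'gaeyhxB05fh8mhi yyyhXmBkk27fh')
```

['05fh', '27fh']

This matches zero or more of the literal 'y', then optionally a literal 'h', then one or more of a word character (lazy) (non-capturing group); then exactly 2 of a digit, then the literal 'fh' (captured).
Scanning left to right: at [0:11] match 'gaeyhxB05fh', group 1 = '05fh'; at [16:29] match 'yyyhXmBkk27fh', group 1 = '27fh'.
Because there's exactly one group, `findall` drops the full match and keeps group 1 from each hit.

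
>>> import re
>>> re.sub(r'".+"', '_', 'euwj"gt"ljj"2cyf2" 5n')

Matches: at [4:18] → '"gt"ljj"2cyf2"'.
Each match is replaced by '_'.

'euwj_ 5n'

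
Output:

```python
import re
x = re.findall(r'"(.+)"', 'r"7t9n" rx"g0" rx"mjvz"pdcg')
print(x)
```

Matches: at [1:23] match '"7t9n" rx"g0" rx"mjvz"', group 1 = '7t9n" rx"g0" rx"mjvz'.
Because there's exactly one group, `findall` drops the full match and keeps group 1 from the one hit.

['7t9n" rx"g0" rx"mjvz']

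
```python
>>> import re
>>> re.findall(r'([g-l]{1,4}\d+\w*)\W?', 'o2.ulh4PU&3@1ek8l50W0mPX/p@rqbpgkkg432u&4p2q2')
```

This matches 1 to 4 of a character in [g-l], then one or more of a digit, then zero or more of a word character (captured); then optionally a non-word character.
Matches: at [4:10] match 'lh4PU&', group 1 = 'lh4PU'; at [14:25] match 'k8l50W0mPX/', group 1 = 'k8l50W0mPX'; at [31:40] match 'gkkg432u&', group 1 = 'gkkg432u'.
`findall` collects group 1 from each match (3 total).

['lh4PU', 'k8l50W0mPX', 'gkkg432u']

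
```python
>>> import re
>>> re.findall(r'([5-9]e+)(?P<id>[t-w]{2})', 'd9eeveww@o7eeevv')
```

[('7eee', 'vv')]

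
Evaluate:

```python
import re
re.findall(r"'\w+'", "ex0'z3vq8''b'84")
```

Walking the string: at [3:10] → "'z3vq8'"; at [10:13] → "'b'".
No capturing groups, so `findall` returns the 2 full match strings.

["'z3vq8'", "'b'"]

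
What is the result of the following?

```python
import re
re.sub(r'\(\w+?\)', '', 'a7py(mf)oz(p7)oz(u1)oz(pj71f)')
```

Matches: at [4:8] → '(mf)'; at [10:14] → '(p7)'; at [16:20] → '(u1)'; at [22:29] → '(pj71f)'.
Each match is replaced by ''.

'a7pyozozoz'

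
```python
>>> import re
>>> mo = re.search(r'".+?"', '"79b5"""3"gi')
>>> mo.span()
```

(0, 6)

`search` walks the string left to right and returns the first match it finds.
The match spans [0:6] → '"79b5"'.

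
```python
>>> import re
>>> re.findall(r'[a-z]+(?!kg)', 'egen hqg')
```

['egen', 'hqg']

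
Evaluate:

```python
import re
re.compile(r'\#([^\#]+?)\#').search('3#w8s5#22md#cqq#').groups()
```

('w8s5',)

The match spans [1:7] → '#w8s5#'.
Captured: group 1 = 'w8s5'.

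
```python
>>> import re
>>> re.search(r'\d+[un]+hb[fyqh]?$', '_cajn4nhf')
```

None

Here the pattern never matches, so the call returns None.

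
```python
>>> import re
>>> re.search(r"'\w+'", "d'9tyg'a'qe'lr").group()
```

The match spans [1:7] → "'9tyg'".

"'9tyg'"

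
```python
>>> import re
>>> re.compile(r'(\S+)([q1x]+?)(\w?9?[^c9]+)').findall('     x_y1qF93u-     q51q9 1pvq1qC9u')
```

[('x_y1', 'q', 'F93u-     q51q'), ('1pvq1', 'q', 'C9u')]

This matches one or more of a non-whitespace character (captured); then one or more of one of [q1x] (lazy) (captured); then optionally a word character, then optionally the literal '9', then one or more of any character except [c9] (captured).
Scanning left to right: at [5:24] match 'x_y1qF93u-     q51q', groups = ('x_y1', 'q', 'F93u-     q51q'); at [26:35] match '1pvq1qC9u', groups = ('1pvq1', 'q', 'C9u').
Multiple groups make `findall` return tuples — one 3-tuple for each match.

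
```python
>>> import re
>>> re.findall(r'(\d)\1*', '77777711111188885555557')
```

After group 1 captures some text, `\1` only succeeds where that same text appears again.
Matches: at [0:6] match '777777', group 1 = '7'; at [6:12] match '111111', group 1 = '1'; at [12:16] match '8888', group 1 = '8'; at [16:22] match '555555', group 1 = '5'; at [22:23] match '7', group 1 = '7'.
One capturing group, so `findall` returns just the captured substring from each match — 5 in all.

['7', '1', '8', '5', '7']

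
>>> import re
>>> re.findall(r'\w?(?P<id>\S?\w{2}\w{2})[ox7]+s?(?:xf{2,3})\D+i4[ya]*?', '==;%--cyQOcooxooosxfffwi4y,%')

['yQOco']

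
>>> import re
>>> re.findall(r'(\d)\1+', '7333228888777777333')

['3', '2', '8', '7', '3']

`\1` is not a pattern — it's the concrete string captured by group 1, re-applied verbatim.
Scanning left to right: at [1:4] match '333', group 1 = '3'; at [4:6] match '22', group 1 = '2'; at [6:10] match '8888', group 1 = '8'; at [10:16] match '777777', group 1 = '7'; at [16:19] match '333', group 1 = '3'.
With a single group, `findall` returns only what that group captured — 5 items.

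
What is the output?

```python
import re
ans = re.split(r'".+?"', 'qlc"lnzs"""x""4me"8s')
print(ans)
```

['qlc', '', '', '8s']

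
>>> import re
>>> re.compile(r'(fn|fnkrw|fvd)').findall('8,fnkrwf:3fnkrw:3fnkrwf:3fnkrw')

['fn', 'fn', 'fn', 'fn']

Alternation isn't longest-match — the leftmost alternative that fits at this position is chosen.
`findall` collects group 1 from each match (4 total).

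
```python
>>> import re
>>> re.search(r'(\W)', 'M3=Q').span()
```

(2, 3)

This matches a non-word character (captured).
`search` walks the string left to right and returns the first match it finds.
The match spans [2:3] → '='.
Captured: group 1 = '='.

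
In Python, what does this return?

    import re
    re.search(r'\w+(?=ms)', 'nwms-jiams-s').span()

The `(?=…)`/`(?<=…)` assertion just peeks at neighbouring text; it doesn't advance the match position.
The match spans [0:2] → 'nw'.

(0, 2)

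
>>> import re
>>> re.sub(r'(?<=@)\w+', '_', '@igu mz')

'@_ mz'

The lookaround is zero-width — it requires the adjacent text to match without consuming it, so the asserted text isn't part of the match.
Each match is replaced by '_'.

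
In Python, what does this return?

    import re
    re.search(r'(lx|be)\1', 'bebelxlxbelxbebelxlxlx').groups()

The match spans [0:4] → 'bebe'.
Captured: group 1 = 'be'.

('be',)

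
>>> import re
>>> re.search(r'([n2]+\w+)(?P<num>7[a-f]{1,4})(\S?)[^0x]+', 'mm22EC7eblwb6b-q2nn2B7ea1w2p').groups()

('22EC', '7eb', 'l')

The pattern matches one or more of one of [n2], then one or more of a word character (captured); then the literal '7', then 1 to 4 of a character in [a-f] (captured as 'num'); then optionally a non-whitespace character (captured); then one or more of any character except [0x].
`re.search` tries every starting position until one works.
The match spans [2:28] → '22EC7eblwb6b-q2nn2B7ea1w2p'.
Captured: group 1 = '22EC', group 2 = '7eb', group 3 = 'l'.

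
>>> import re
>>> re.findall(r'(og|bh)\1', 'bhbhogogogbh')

A backreference is literal: `\1` must see the identical characters the first group matched.
Matches: at [0:4] match 'bhbh', group 1 = 'bh'; at [4:8] match 'ogog', group 1 = 'og'.
One capturing group, so `findall` returns just the captured substring from each match — 2 in all.

['bh', 'og']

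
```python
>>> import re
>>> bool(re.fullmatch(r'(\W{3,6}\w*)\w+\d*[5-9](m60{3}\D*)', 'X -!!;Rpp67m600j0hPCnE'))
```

False

`re.fullmatch` is like wrapping the pattern in `^…$` (in single-line mode).
Here the pattern can't cover the whole string, so the call returns None, and `bool(None)` is False.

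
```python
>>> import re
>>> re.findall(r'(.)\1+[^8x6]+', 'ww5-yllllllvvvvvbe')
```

['w']

`\1` has to match the exact text group 1 already captured.
Matches: at [0:18] match 'ww5-yllllllvvvvvbe', group 1 = 'w'.
One capturing group, so `findall` returns just the captured substring from the one match — 1 in all.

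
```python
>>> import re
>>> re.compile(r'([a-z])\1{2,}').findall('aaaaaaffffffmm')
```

The backreference `\1` re-matches whatever the first group consumed, character for character.
Walking the string: at [0:6] match 'aaaaaa', group 1 = 'a'; at [6:12] match 'ffffff', group 1 = 'f'.
Because there's exactly one group, `findall` drops the full match and keeps group 1 from each hit.

['a', 'f']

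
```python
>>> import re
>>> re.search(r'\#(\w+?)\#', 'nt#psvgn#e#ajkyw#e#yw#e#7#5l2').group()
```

`re.search` scans for the first position where the pattern succeeds.
The match spans [2:9] → '#psvgn#'.
Captured: group 1 = 'psvgn'.

'#psvgn#'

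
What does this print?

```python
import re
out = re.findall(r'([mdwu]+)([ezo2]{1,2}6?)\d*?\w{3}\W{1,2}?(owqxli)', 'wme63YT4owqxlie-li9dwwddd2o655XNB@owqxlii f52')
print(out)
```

Pattern: one or more of one of [mdwu] (captured); then 1 to 2 of one of [ezo2], then optionally a literal '6' (captured); then zero or more of a digit (lazy), then exactly 3 of a word character, then 1 to 2 of a non-word character (lazy); then the literal 'owq', then the literal 'xli' (captured).
Scanning left to right: at [19:40] match 'dwwddd2o655XNB@owqxli', groups = ('dwwddd', '2o6', 'owqxli').
Multiple groups make `findall` return tuples — one 3-tuple for the one match.

[('dwwddd', '2o6', 'owqxli')]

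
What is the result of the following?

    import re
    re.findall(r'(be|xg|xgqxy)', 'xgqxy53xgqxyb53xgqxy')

['xg', 'xg', 'xg']

`|` is ordered: at each position the engine commits to the first alternative that works.
Matches: at [0:2] match 'xg', group 1 = 'xg'; at [7:9] match 'xg', group 1 = 'xg'; at [15:17] match 'xg', group 1 = 'xg'.
One capturing group, so `findall` returns just the captured substring from each match — 3 in all.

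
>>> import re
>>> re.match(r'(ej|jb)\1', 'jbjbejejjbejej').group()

'jbjb'

`re.match` only tries the pattern at the start of the string.
The match spans [0:4] → 'jbjb'.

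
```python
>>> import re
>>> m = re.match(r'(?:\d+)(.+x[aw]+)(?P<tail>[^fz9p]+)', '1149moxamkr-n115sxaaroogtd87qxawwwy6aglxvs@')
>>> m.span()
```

(0, 43)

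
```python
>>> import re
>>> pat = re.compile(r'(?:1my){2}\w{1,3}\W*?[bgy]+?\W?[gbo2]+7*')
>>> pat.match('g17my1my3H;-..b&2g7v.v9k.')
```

None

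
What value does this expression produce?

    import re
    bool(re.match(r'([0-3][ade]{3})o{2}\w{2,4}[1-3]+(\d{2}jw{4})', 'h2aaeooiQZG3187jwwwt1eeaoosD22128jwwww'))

False

`match` is anchored at position 0; if the pattern doesn't fit there, it returns None.
Here the string doesn't start with a match, so the call returns None, and `bool(None)` is False.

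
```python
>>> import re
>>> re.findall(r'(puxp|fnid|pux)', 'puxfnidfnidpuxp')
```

['pux', 'fnid', 'fnid', 'puxp']

The regex engine tests alternatives in the order written; an earlier branch that matches wins even if a later one would match more.
Matches: at [0:3] match 'pux', group 1 = 'pux'; at [3:7] match 'fnid', group 1 = 'fnid'; at [7:11] match 'fnid', group 1 = 'fnid'; at [11:15] match 'puxp', group 1 = 'puxp'.
Because there's exactly one group, `findall` drops the full match and keeps group 1 from each hit.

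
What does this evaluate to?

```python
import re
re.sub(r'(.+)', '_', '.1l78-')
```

This matches one or more of any character (captured).
Matches: at [0:6] → '.1l78-'.
`sub` substitutes '_' at each match site.

'_'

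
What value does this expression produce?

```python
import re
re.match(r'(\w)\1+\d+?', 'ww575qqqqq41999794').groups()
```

The match spans [0:3] → 'ww5'.
Captured: group 1 = 'w'.

('w',)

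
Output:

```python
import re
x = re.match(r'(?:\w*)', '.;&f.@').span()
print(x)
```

(0, 0)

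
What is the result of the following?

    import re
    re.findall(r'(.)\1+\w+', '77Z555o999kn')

['7']

A backreference is literal: `\1` must see the identical characters the first group matched.
One capturing group, so `findall` returns just the captured substring from the one match — 1 in all.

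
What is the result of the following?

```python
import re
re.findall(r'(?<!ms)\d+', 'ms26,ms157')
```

['6', '57']

The negative lookahead/lookbehind blocks any match where the forbidden context is present.
`findall` yields the raw match text (2 of them) because the pattern has no groups.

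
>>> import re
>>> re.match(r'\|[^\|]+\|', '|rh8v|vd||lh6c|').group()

`match` is anchored at position 0; if the pattern doesn't fit there, it returns None.
The match spans [0:6] → '|rh8v|'.

'|rh8v|'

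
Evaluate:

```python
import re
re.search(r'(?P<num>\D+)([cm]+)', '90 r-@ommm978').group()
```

' r-@ommm'

The match spans [2:10] → ' r-@ommm'.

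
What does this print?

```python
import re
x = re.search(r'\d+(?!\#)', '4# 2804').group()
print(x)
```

2804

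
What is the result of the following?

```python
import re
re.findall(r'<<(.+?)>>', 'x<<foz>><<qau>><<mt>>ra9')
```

With the lazy modifier that quantifier settles for the fewest repetitions that let the rest of the pattern succeed (the atoms after it are unaffected and can still be greedy).
Walking the string: at [1:8] match '<<foz>>', group 1 = 'foz'; at [8:15] match '<<qau>>', group 1 = 'qau'; at [15:21] match '<<mt>>', group 1 = 'mt'.
Because there's exactly one group, `findall` drops the full match and keeps group 1 from each hit.

['foz', 'qau', 'mt']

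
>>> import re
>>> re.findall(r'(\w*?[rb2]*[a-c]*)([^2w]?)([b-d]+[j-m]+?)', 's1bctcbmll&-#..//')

[('s1bc', 't', 'cbm')]

Pattern: zero or more of a word character (lazy), then zero or more of one of [rb2], then zero or more of a character in [a-c] (captured); then optionally any character except [2w] (captured); then one or more of a character in [b-d], then one or more of a character in [j-m] (lazy) (captured).
The `?` after the quantifier makes it lazy — it takes as little as possible before letting the rest of the pattern try.
Scanning left to right: at [0:8] match 's1bctcbm', groups = ('s1bc', 't', 'cbm').
Multiple groups make `findall` return tuples — one 3-tuple for the one match.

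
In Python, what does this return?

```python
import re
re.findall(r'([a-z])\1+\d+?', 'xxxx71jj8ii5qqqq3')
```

['x', 'j', 'i', 'q']

`\1` has to match the exact text group 1 already captured.
Scanning left to right: at [0:5] match 'xxxx7', group 1 = 'x'; at [6:9] match 'jj8', group 1 = 'j'; at [9:12] match 'ii5', group 1 = 'i'; at [12:17] match 'qqqq3', group 1 = 'q'.
One capturing group, so `findall` returns just the captured substring from each match — 4 in all.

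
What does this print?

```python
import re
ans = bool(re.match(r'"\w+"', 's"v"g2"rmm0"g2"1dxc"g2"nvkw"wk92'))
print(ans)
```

False

`re.match` won't scan ahead — the pattern has to work from the very first character.
Here the pattern fails at index 0, so the call returns None, and `bool(None)` is False.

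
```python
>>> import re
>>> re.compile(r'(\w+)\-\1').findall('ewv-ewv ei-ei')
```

['ewv', 'ei']

A backreference is literal: `\1` must see the identical characters the first group matched.
`findall` collects group 1 from each match (2 total).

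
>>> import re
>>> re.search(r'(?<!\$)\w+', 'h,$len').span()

The negative lookahead/lookbehind blocks any match where the forbidden context is present.
The match spans [0:1] → 'h'.

(0, 1)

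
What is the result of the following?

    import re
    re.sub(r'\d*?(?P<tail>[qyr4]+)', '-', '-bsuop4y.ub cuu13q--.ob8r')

This matches zero or more of a digit (lazy); then one or more of one of [qyr4] (captured as 'tail').
Matches: at [6:8] → '4y'; at [15:18] → '13q'; at [23:25] → '8r'.
Each match is replaced by '-'.

'-bsuop-.ub cuu---.ob-'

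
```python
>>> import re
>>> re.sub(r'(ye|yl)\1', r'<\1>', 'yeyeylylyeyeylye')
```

'<ye><yl><ye>ylye'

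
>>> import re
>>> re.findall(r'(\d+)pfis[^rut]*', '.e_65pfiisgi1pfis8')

One capturing group, so `findall` returns just the captured substring from the one match — 1 in all.

['1']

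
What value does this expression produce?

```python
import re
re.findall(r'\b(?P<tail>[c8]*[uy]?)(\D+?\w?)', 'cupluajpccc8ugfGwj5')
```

[('cu', 'pl')]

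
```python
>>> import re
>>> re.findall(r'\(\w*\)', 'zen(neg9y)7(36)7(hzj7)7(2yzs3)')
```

Scanning left to right: at [3:10] → '(neg9y)'; at [11:15] → '(36)'; at [16:22] → '(hzj7)'; at [23:30] → '(2yzs3)'.
Since nothing is captured, `findall` lists the 4 matched substrings directly.

['(neg9y)', '(36)', '(hzj7)', '(2yzs3)']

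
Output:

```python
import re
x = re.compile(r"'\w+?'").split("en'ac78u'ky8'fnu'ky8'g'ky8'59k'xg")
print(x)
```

['en', 'ky8', 'ky8', 'ky8', 'xg']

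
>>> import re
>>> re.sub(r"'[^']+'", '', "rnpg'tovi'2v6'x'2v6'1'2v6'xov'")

Matches: at [4:10] → "'tovi'"; at [13:16] → "'x'"; at [19:22] → "'1'"; at [25:30] → "'xov'".
Every occurrence is swapped for ''.

'rnpg2v62v62v6'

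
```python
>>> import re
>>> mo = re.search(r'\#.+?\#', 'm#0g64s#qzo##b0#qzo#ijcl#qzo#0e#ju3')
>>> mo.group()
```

'#0g64s#'

A `+?`/`*?`/`{m,n}?` starts at its minimum and grows only as far as needed for what follows to match.
Unlike `match`, `search` isn't anchored — it looks for the pattern anywhere in the string.
The match spans [1:8] → '#0g64s#'.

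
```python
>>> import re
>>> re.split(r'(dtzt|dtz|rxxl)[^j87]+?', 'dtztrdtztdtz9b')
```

Alternation tries branches left to right and keeps the first one that lets the overall match succeed at that position.
Matches to split on: at [0:5] → 'dtztr'; at [5:10] → 'dtztd'.
Because the pattern has a capturing group, `split` also inserts each captured text between the pieces.

['', 'dtzt', '', 'dtzt', 'tz9b']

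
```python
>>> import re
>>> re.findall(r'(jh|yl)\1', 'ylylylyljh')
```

`\1` is not a pattern — it's the concrete string captured by group 1, re-applied verbatim.
Scanning left to right: at [0:4] match 'ylyl', group 1 = 'yl'; at [4:8] match 'ylyl', group 1 = 'yl'.
One capturing group, so `findall` returns just the captured substring from each match — 2 in all.

['yl', 'yl']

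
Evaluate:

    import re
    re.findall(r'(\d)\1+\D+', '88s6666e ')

After group 1 captures some text, `\1` only succeeds where that same text appears again.
`findall` collects group 1 from each match (2 total).

['8', '6']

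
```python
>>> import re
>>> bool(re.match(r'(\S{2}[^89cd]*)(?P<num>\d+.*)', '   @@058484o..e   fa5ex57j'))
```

The pattern matches exactly 2 of a non-whitespace character, then zero or more of any character except [89cd] (captured); then one or more of a digit, then zero or more of any character (captured as 'num').
`re.match` only tries the pattern at the start of the string.
Here the pattern fails at index 0, so the call returns None, and `bool(None)` is False.

False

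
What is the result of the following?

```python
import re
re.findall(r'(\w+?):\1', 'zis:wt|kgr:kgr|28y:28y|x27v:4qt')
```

['kgr', '28y']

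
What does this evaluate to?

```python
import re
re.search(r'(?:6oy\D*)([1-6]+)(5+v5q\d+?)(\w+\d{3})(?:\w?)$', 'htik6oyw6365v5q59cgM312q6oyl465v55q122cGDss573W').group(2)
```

'5v5q5'

The pattern matches the literal '6oy', then zero or more of a non-digit (non-capturing group); then one or more of a character in [1-6] (captured); then one or more of a literal '5', then the literal 'v5q', then one or more of a digit (lazy) (captured); then one or more of a word character, then exactly 3 of a digit (captured); then optionally a word character (non-capturing group); then anchored at the end.
`re.search` tries every starting position until one works.
The match spans [4:47] → '6oyw6365v5q59cgM312q6oyl465v55q122cGDss573W'.
Captured: group 1 = '636', group 2 = '5v5q5', group 3 = '9cgM312q6oyl465v55q122cGDss573'.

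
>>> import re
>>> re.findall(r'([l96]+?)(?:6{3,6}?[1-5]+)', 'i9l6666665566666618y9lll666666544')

A non-greedy quantifier consumes as few characters as it can — just enough that the remainder of the pattern still matches from where it stops; whatever follows it matches normally.
One capturing group, so `findall` returns just the captured substring from each match — 3 in all.

['9l', '6', '9lll']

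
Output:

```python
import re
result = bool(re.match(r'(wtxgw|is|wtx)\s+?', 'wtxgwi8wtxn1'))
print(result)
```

False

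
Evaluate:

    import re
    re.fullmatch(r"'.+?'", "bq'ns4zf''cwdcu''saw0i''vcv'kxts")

For `fullmatch`, every character of the input must be accounted for by the pattern.
Here the pattern can't cover the whole string, so the call returns None.

None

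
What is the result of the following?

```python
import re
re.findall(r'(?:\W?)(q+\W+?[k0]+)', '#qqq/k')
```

['qqq/k']

The pattern matches optionally a non-word character (non-capturing group); then one or more of a literal 'q', then one or more of a non-word character (lazy), then one or more of one of [k0] (captured).
Matches: at [0:6] match '#qqq/k', group 1 = 'qqq/k'.
One capturing group, so `findall` returns just the captured substring from the one match — 1 in all.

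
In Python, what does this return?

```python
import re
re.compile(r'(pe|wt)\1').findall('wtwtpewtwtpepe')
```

['wt', 'wt', 'pe']

After group 1 captures some text, `\1` only succeeds where that same text appears again.
Because there's exactly one group, `findall` drops the full match and keeps group 1 from each hit.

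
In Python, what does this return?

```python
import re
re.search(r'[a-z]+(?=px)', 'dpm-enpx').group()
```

'en'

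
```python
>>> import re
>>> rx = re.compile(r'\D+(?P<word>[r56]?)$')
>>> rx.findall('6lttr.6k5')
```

With a single group, `findall` returns only what that group captured — 1 item.

['5']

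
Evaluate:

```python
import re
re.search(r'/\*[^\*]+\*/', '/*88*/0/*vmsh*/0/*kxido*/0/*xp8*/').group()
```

'/*88*/'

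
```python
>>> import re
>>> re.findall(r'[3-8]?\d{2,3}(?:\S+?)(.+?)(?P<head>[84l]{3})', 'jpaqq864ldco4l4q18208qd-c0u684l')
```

Pattern: optionally a character in [3-8], then 2 to 3 of a digit; then one or more of a non-whitespace character (lazy) (non-capturing group); then one or more of any character (lazy) (captured); then exactly 3 of one of [84l] (captured as 'head').
Walking the string: at [5:15] match '864ldco4l4', groups = ('dco', '4l4'); at [16:31] match '18208qd-c0u684l', groups = ('8qd-c0u6', '84l').
With 2 capturing groups, `findall` returns a 2-tuple per match.

[('dco', '4l4'), ('8qd-c0u6', '84l')]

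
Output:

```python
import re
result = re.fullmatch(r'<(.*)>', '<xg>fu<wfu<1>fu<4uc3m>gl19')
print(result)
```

None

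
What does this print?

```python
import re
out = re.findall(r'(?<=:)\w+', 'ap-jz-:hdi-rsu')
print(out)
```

Because the assertion is zero-width, the text it checks is not consumed and won't appear in the result.
Scanning left to right: at [7:10] → 'hdi'.
No capturing groups, so `findall` returns the 1 full match string.

['hdi']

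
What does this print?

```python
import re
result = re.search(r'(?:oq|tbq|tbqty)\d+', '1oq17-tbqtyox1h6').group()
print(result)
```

The match spans [1:5] → 'oq17'.

oq17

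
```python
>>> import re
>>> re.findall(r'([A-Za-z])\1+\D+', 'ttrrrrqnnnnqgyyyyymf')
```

After group 1 captures some text, `\1` only succeeds where that same text appears again.
`findall` collects group 1 from the one match (1 total).

['t']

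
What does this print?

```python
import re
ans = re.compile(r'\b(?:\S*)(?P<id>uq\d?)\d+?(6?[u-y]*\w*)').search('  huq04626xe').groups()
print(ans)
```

('uq0', '626xe')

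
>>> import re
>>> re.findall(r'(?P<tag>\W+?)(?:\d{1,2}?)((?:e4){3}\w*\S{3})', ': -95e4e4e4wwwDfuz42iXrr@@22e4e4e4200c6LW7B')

[(': -', 'e4e4e4wwwDfuz42iXrr@@2')]

2 groups means the one result is a tuple of 2 captured strings — 1 here.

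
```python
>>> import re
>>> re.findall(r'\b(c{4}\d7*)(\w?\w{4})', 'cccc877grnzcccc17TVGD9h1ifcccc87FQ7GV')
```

The pattern matches a word boundary (`\b`, zero-width); then exactly 4 of a literal 'c', then a digit, then zero or more of the literal '7' (captured); then optionally a word character, then exactly 4 of a word character (captured).
Walking the string: at [0:12] match 'cccc877grnzc', groups = ('cccc877', 'grnzc').
Multiple groups make `findall` return tuples — one 2-tuple for the one match.

[('cccc877', 'grnzc')]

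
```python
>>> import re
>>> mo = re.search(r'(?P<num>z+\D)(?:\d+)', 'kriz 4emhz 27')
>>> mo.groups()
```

('z ',)

Pattern: one or more of a literal 'z', then a non-digit (captured as 'num'); then one or more of a digit (non-capturing group).
`search` walks the string left to right and returns the first match it finds.
The match spans [3:6] → 'z 4'.
Captured: group 1 = 'z '.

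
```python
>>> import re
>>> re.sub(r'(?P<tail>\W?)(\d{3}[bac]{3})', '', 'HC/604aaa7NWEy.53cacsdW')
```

The pattern matches optionally a non-word character (captured as 'tail'); then exactly 3 of a digit, then exactly 3 of one of [bac] (captured).
Matches: at [2:9] → '/604aaa'.
`sub` substitutes '' at each match site.

'HC7NWEy.53cacsdW'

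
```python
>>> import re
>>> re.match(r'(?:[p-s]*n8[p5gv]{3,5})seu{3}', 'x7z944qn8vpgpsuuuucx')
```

Pattern: zero or more of a character in [p-s], then the literal 'n8', then 3 to 5 of one of [p5gv] (non-capturing group); then the literal 'se', then exactly 3 of a literal 'u'.
`re.match` only tries the pattern at the start of the string.
Here position 0 doesn't satisfy it, so the call returns None.

None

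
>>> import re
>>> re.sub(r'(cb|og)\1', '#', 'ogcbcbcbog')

'og#cbog'

`\1` is not a pattern — it's the concrete string captured by group 1, re-applied verbatim.
Matches: at [2:6] → 'cbcb'.
Every occurrence is swapped for '#'.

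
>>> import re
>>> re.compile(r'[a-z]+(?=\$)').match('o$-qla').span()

(0, 1)

Lookahead/lookbehind check context without consuming it, so the matched span excludes the asserted characters.
`re.match` only tries the pattern at the start of the string.
The match spans [0:1] → 'o'.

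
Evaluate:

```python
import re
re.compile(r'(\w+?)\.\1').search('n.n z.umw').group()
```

'n.n'

The backreference `\1` re-matches whatever the first group consumed, character for character.
The match spans [0:3] → 'n.n'.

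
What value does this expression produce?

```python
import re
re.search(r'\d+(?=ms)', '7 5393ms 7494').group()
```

Because the assertion is zero-width, the text it checks is not consumed and won't appear in the result.
Unlike `match`, `search` isn't anchored — it looks for the pattern anywhere in the string.
The match spans [2:6] → '5393'.

'5393'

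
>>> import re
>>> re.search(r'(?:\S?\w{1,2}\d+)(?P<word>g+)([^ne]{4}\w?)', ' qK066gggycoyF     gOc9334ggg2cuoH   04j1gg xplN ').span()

(1, 14)

The match spans [1:14] → 'qK066gggycoyF'.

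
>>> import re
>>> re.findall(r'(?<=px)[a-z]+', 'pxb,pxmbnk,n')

The `(?=…)`/`(?<=…)` assertion just peeks at neighbouring text; it doesn't advance the match position.
Matches: at [2:3] → 'b'; at [6:10] → 'mbnk'.
`findall` yields the raw match text (2 of them) because the pattern has no groups.

['b', 'mbnk']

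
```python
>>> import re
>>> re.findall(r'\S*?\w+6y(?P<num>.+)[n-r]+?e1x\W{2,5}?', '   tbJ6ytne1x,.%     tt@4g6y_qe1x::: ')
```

['tne1x,.%     tt@4g6y_']

Pattern: zero or more of a non-whitespace character (lazy), then one or more of a word character, then the literal '6y'; then one or more of any character (captured as 'num'); then one or more of a character in [n-r] (lazy), then the literal 'e1x'; then 2 to 5 of a non-word character (lazy).
Walking the string: at [3:35] match 'tbJ6ytne1x,.%     tt@4g6y_qe1x::', group 1 = 'tne1x,.%     tt@4g6y_'.
With a single group, `findall` returns only what that group captured — 1 item.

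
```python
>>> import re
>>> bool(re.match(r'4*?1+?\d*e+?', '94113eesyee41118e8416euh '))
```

`re.match` only tries the pattern at the start of the string.
Here the string doesn't start with a match, so the call returns None, and `bool(None)` is False.

False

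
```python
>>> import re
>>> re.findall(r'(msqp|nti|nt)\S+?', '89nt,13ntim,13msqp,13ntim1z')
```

['nt', 'nti', 'msqp', 'nti']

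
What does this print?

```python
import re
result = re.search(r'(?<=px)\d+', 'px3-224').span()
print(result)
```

(2, 3)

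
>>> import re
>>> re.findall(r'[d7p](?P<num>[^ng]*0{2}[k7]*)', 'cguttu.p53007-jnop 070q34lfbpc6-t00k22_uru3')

['53007', ' 070q34lfbpc6-t00k']

This matches one of [d7p]; then zero or more of any character except [ng], then exactly 2 of a literal '0', then zero or more of one of [k7] (captured as 'num').
Matches: at [7:13] match 'p53007', group 1 = '53007'; at [17:36] match 'p 070q34lfbpc6-t00k', group 1 = ' 070q34lfbpc6-t00k'.
With a single group, `findall` returns only what that group captured — 2 items.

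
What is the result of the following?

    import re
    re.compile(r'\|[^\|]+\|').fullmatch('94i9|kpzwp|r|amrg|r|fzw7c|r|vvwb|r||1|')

None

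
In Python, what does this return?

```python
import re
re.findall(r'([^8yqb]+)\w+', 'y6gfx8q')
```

['6gfx']

The pattern matches one or more of any character except [8yqb] (captured); then one or more of a word character.
Walking the string: at [1:7] match '6gfx8q', group 1 = '6gfx'.
`findall` collects group 1 from the one match (1 total).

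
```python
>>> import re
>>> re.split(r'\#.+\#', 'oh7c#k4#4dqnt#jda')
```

['oh7c', 'jda']

Matches to split on: at [4:14] → '#k4#4dqnt#'.
Each match becomes a cut point; 2 segments remain.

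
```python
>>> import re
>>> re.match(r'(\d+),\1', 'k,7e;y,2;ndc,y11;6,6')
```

A backreference is literal: `\1` must see the identical characters the first group matched.
With `match`, the pattern is implicitly anchored at the beginning.
Here the pattern fails at index 0, so the call returns None.

None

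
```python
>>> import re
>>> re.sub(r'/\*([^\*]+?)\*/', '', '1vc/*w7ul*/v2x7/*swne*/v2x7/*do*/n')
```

'1vcv2x7v2x7n'

`sub` substitutes '' at each match site.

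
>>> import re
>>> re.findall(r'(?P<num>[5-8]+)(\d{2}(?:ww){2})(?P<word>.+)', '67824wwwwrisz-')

[('678', '24wwww', 'risz-')]

Pattern: one or more of a character in [5-8] (captured as 'num'); then exactly 2 of a digit, then the literal 'ww' repeated 2 times (captured); then one or more of any character (captured as 'word').
Matches: at [0:14] match '67824wwwwrisz-', groups = ('678', '24wwww', 'risz-').
With 3 capturing groups, `findall` returns a 3-tuple per match.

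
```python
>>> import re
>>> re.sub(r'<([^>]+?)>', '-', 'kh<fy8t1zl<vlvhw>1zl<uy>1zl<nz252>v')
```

'kh-1zl-1zl-v'

Each match is replaced by '-'.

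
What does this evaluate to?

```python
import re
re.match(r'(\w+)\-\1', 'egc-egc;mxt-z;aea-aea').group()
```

'egc-egc'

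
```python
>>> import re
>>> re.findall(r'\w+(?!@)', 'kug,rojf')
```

`(?!…)`/`(?<!…)` only lets a position through if the neighbouring text does NOT match; no characters are consumed.
Walking the string: at [0:3] → 'kug'; at [4:8] → 'rojf'.
With no groups in the pattern, `findall` gives back each whole match — 2 here.

['kug', 'rojf']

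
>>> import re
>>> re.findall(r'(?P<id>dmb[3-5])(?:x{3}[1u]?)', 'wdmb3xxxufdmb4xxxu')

This matches the literal 'dmb', then a character in [3-5] (captured as 'id'); then exactly 3 of the literal 'x', then optionally one of [1u] (non-capturing group).
Scanning left to right: at [1:9] match 'dmb3xxxu', group 1 = 'dmb3'; at [10:18] match 'dmb4xxxu', group 1 = 'dmb4'.
One capturing group, so `findall` returns just the captured substring from each match — 2 in all.

['dmb3', 'dmb4']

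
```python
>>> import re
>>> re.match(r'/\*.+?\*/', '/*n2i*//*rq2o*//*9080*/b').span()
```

(0, 7)

`re.match` won't scan ahead — the pattern has to work from the very first character.
The match spans [0:7] → '/*n2i*/'.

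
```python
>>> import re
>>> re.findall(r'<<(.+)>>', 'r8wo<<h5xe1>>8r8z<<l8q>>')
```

['h5xe1>>8r8z<<l8q']

One capturing group, so `findall` returns just the captured substring from the one match — 1 in all.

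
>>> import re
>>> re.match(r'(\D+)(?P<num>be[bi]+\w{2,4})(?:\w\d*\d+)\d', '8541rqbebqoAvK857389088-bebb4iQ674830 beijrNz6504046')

None

The pattern matches one or more of a non-digit (captured); then the literal 'be', then one or more of one of [bi], then 2 to 4 of a word character (captured as 'num'); then a word character, then zero or more of a digit, then one or more of a digit (non-capturing group); then a digit.
`re.match` only tries the pattern at the start of the string.
Here the string doesn't start with a match, so the call returns None.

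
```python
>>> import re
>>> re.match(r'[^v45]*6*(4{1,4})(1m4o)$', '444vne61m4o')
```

`match` is anchored at position 0; if the pattern doesn't fit there, it returns None.
Here the string doesn't start with a match, so the call returns None.

None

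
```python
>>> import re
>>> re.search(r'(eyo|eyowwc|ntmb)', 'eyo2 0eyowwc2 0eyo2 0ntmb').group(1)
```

'eyo'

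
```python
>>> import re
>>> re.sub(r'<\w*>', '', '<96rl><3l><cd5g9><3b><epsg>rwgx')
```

`sub` substitutes '' at each match site.

'rwgx'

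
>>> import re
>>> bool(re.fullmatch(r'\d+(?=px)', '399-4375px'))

False

`re.fullmatch` is like wrapping the pattern in `^…$` (in single-line mode).
Here there's no way to consume every character, so the call returns None, and `bool(None)` is False.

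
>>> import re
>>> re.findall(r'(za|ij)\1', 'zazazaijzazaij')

['za', 'za']

A backreference is literal: `\1` must see the identical characters the first group matched.
One capturing group, so `findall` returns just the captured substring from each match — 2 in all.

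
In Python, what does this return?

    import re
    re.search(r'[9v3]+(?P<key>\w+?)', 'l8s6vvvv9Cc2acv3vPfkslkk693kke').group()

'vvvv9C'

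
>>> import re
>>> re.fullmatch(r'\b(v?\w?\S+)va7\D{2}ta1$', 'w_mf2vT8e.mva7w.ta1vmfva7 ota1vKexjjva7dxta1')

None

This matches a word boundary (`\b`, zero-width); then optionally a literal 'v', then optionally a word character, then one or more of a non-whitespace character (captured); then the literal 'va7', then exactly 2 of a non-digit, then the literal 'ta1'; then anchored at the end.
`re.fullmatch` requires the pattern to consume the entire string.
Here the string isn't matched end-to-end, so the call returns None.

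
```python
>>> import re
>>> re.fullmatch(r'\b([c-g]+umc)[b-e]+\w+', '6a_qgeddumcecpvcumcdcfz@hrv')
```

None

Pattern: a word boundary (`\b`, zero-width); then one or more of a character in [c-g], then the literal 'umc' (captured); then one or more of a character in [b-e], then one or more of a word character.
`fullmatch` succeeds only if the pattern covers the string from start to end.
Here the pattern can't cover the whole string, so the call returns None.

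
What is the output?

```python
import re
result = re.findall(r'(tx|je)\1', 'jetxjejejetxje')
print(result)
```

['je']

`\1` has to match the exact text group 1 already captured.
`findall` collects group 1 from the one match (1 total).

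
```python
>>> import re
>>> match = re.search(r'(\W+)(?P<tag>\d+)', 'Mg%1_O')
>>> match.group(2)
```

'1'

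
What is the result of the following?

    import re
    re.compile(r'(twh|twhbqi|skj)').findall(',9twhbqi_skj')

['twh', 'skj']

Branches in `(...|...)` are attempted left-to-right; the first branch that allows the whole pattern to succeed is taken.
Matches: at [2:5] match 'twh', group 1 = 'twh'; at [9:12] match 'skj', group 1 = 'skj'.
`findall` collects group 1 from each match (2 total).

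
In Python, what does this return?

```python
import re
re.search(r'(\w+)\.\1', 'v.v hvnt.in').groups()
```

The match spans [0:3] → 'v.v'.
Captured: group 1 = 'v'.

('v',)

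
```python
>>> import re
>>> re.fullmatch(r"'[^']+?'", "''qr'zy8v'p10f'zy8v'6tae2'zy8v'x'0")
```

`re.fullmatch` is like wrapping the pattern in `^…$` (in single-line mode).
Here there's no way to consume every character, so the call returns None.

None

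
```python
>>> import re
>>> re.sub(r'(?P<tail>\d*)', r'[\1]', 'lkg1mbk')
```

'[]l[]k[]g[1][]m[]b[]k[]'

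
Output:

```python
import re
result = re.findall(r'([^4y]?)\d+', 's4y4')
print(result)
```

['s', '']

This matches optionally any character except [4y] (captured); then one or more of a digit.
One capturing group, so `findall` returns just the captured substring from each match — 2 in all.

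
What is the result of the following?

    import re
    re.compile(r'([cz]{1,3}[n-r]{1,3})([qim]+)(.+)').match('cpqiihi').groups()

The match spans [0:7] → 'cpqiihi'.
Captured: group 1 = 'cpq', group 2 = 'ii', group 3 = 'hi'.

('cpq', 'ii', 'hi')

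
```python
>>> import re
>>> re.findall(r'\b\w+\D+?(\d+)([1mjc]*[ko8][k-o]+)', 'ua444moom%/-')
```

The pattern matches a word boundary (`\b`, zero-width); then one or more of a word character, then one or more of a non-digit (lazy); then one or more of a digit (captured); then zero or more of one of [1mjc], then one of [ko8], then one or more of a character in [k-o] (captured).
2 groups means the one result is a tuple of 2 captured strings — 1 here.

[('444', 'moom')]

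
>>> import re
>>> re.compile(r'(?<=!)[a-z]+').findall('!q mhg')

['q']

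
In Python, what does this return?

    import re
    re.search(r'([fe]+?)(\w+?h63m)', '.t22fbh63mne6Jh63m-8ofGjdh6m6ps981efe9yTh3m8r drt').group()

'fbh63m'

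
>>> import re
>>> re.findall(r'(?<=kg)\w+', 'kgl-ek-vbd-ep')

['l']

The positive lookaround only admits positions where the adjacent text matches; those characters stay outside the span.
Scanning left to right: at [2:3] → 'l'.
Since nothing is captured, `findall` lists the 1 matched substring directly.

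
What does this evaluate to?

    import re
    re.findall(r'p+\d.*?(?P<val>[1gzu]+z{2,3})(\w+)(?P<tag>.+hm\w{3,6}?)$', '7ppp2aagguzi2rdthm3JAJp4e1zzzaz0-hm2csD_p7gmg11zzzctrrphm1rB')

[('1zzz', 'az0', '-hm2csD_p7gmg11zzzctrrphm1rB')]

The pattern matches one or more of a literal 'p'; then a digit, then zero or more of any character (lazy); then one or more of one of [1gzu], then 2 to 3 of the literal 'z' (captured as 'val'); then one or more of a word character (captured); then one or more of any character, then the literal 'hm', then 3 to 6 of a word character (lazy) (captured as 'tag'); then anchored at the end.
Scanning left to right: at [1:60] match 'ppp2aagguzi2rdthm3JAJp4e1zzzaz0-hm2csD_p7gmg11zzzctrrphm1rB', groups = ('1zzz', 'az0', '-hm2csD_p7gmg11zzzctrrphm1rB').
With 3 capturing groups, `findall` returns a 3-tuple per match.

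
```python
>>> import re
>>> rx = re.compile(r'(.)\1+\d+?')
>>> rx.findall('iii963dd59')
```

['i', 'd']

`\1` has to match the exact text group 1 already captured.
Matches: at [0:4] match 'iii9', group 1 = 'i'; at [6:9] match 'dd5', group 1 = 'd'.
With a single group, `findall` returns only what that group captured — 2 items.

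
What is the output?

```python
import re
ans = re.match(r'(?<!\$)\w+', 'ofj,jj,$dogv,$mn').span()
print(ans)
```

(0, 3)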